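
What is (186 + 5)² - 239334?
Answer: -202853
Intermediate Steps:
(186 + 5)² - 239334 = 191² - 239334 = 36481 - 239334 = -202853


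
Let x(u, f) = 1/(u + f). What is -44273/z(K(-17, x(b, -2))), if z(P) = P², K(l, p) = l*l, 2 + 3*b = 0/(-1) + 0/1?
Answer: -44273/83521 ≈ -0.53008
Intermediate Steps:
b = -⅔ (b = -⅔ + (0/(-1) + 0/1)/3 = -⅔ + (0*(-1) + 0*1)/3 = -⅔ + (0 + 0)/3 = -⅔ + (⅓)*0 = -⅔ + 0 = -⅔ ≈ -0.66667)
x(u, f) = 1/(f + u)
K(l, p) = l²
-44273/z(K(-17, x(b, -2))) = -44273/(((-17)²)²) = -44273/(289²) = -44273/83521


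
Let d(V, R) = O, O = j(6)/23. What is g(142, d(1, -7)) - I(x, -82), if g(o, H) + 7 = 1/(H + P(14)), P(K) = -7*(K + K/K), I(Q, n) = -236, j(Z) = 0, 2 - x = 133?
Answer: 24044/105 ≈ 228.99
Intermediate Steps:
x = -131 (x = 2 - 1*133 = 2 - 133 = -131)
O = 0 (O = 0/23 = 0*(1/23) = 0)
P(K) = -7 - 7*K (P(K) = -7*(K + 1) = -7*(1 + K) = -7 - 7*K)
d(V, R) = 0
g(o, H) = -7 + 1/(-105 + H) (g(o, H) = -7 + 1/(H + (-7 - 7*14)) = -7 + 1/(H + (-7 - 98)) = -7 + 1/(H - 105) = -7 + 1/(-105 + H))
g(142, d(1, -7)) - I(x, -82) = (736 - 7*0)/(-105 + 0) - 1*(-236) = (736 + 0)/(-105) + 236 = -1/105*736 + 236 = -736/105 + 236 = 24044/105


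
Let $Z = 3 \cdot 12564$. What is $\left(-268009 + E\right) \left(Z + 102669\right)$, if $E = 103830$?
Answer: $-23044328619$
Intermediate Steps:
$Z = 37692$
$\left(-268009 + E\right) \left(Z + 102669\right) = \left(-268009 + 103830\right) \left(37692 + 102669\right) = \left(-164179\right) 140361 = -23044328619$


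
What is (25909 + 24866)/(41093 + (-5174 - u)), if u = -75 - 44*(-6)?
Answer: 3385/2382 ≈ 1.4211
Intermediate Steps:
u = 189 (u = -75 + 264 = 189)
(25909 + 24866)/(41093 + (-5174 - u)) = (25909 + 24866)/(41093 + (-5174 - 1*189)) = 50775/(41093 + (-5174 - 189)) = 50775/(41093 - 5363) = 50775/35730 = 50775*(1/35730) = 3385/2382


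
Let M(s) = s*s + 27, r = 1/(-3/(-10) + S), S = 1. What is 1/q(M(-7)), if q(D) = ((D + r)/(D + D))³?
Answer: 964430272/124251499 ≈ 7.7619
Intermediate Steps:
r = 10/13 (r = 1/(-3/(-10) + 1) = 1/(-3*(-⅒) + 1) = 1/(3/10 + 1) = 1/(13/10) = 10/13 ≈ 0.76923)
M(s) = 27 + s² (M(s) = s² + 27 = 27 + s²)
q(D) = (10/13 + D)³/(8*D³) (q(D) = ((D + 10/13)/(D + D))³ = ((10/13 + D)/((2*D)))³ = ((10/13 + D)*(1/(2*D)))³ = ((10/13 + D)/(2*D))³ = (10/13 + D)³/(8*D³))
1/q(M(-7)) = 1/((10 + 13*(27 + (-7)²))³/(17576*(27 + (-7)²)³)) = 1/((10 + 13*(27 + 49))³/(17576*(27 + 49)³)) = 1/((1/17576)*(10 + 13*76)³/76³) = 1/((1/17576)*(1/438976)*(10 + 988)³) = 1/((1/17576)*(1/438976)*998³) = 1/((1/17576)*(1/438976)*994011992) = 1/(124251499/964430272) = 964430272/124251499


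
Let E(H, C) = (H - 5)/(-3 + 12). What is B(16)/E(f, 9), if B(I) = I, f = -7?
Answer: -12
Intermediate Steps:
E(H, C) = -5/9 + H/9 (E(H, C) = (-5 + H)/9 = (-5 + H)*(1/9) = -5/9 + H/9)
B(16)/E(f, 9) = 16/(-5/9 + (1/9)*(-7)) = 16/(-5/9 - 7/9) = 16/(-4/3) = 16*(-3/4) = -12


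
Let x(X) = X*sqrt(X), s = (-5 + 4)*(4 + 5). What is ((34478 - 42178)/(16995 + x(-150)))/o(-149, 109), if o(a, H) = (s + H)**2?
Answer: -12463/278290500 - 11*I*sqrt(6)/5565810 ≈ -4.4784e-5 - 4.8411e-6*I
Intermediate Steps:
s = -9 (s = -1*9 = -9)
x(X) = X**(3/2)
o(a, H) = (-9 + H)**2
((34478 - 42178)/(16995 + x(-150)))/o(-149, 109) = ((34478 - 42178)/(16995 + (-150)**(3/2)))/((-9 + 109)**2) = (-7700/(16995 - 750*I*sqrt(6)))/(100**2) = -7700/(16995 - 750*I*sqrt(6))/10000 = -7700/(16995 - 750*I*sqrt(6))*(1/10000) = -77/(100*(16995 - 750*I*sqrt(6)))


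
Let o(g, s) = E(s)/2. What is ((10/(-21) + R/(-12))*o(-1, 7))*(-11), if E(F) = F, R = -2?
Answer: 143/12 ≈ 11.917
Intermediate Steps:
o(g, s) = s/2
((10/(-21) + R/(-12))*o(-1, 7))*(-11) = ((10/(-21) - 2/(-12))*((½)*7))*(-11) = ((10*(-1/21) - 2*(-1/12))*(7/2))*(-11) = ((-10/21 + ⅙)*(7/2))*(-11) = -13/42*7/2*(-11) = -13/12*(-11) = 143/12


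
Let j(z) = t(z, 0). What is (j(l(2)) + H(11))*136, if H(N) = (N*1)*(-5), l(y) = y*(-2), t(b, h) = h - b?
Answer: -6936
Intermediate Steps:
l(y) = -2*y
j(z) = -z (j(z) = 0 - z = -z)
H(N) = -5*N (H(N) = N*(-5) = -5*N)
(j(l(2)) + H(11))*136 = (-(-2)*2 - 5*11)*136 = (-1*(-4) - 55)*136 = (4 - 55)*136 = -51*136 = -6936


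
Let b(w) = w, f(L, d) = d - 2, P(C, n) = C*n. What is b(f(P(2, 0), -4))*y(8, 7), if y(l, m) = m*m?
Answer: -294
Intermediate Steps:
f(L, d) = -2 + d
y(l, m) = m²
b(f(P(2, 0), -4))*y(8, 7) = (-2 - 4)*7² = -6*49 = -294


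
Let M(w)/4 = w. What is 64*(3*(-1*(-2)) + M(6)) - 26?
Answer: 1894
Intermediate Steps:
M(w) = 4*w
64*(3*(-1*(-2)) + M(6)) - 26 = 64*(3*(-1*(-2)) + 4*6) - 26 = 64*(3*2 + 24) - 26 = 64*(6 + 24) - 26 = 64*30 - 26 = 1920 - 26 = 1894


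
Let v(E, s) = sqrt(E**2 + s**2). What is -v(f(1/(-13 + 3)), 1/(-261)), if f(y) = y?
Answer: -sqrt(68221)/2610 ≈ -0.10007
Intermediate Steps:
-v(f(1/(-13 + 3)), 1/(-261)) = -sqrt((1/(-13 + 3))**2 + (1/(-261))**2) = -sqrt((1/(-10))**2 + (-1/261)**2) = -sqrt((-1/10)**2 + 1/68121) = -sqrt(1/100 + 1/68121) = -sqrt(68221/6812100) = -sqrt(68221)/2610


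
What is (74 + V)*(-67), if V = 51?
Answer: -8375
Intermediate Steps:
(74 + V)*(-67) = (74 + 51)*(-67) = 125*(-67) = -8375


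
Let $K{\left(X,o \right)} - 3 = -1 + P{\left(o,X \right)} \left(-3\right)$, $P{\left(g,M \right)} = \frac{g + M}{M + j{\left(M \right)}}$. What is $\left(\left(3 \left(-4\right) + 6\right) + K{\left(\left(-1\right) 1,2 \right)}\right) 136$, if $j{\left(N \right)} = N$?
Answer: $-340$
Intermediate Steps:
$P{\left(g,M \right)} = \frac{M + g}{2 M}$ ($P{\left(g,M \right)} = \frac{g + M}{M + M} = \frac{M + g}{2 M}$)
$K{\left(X,o \right)} = 2 - \frac{3 \left(X + o\right)}{2 X}$ ($K{\left(X,o \right)} = 3 + \left(-1 + \frac{X + o}{2 X} \left(-3\right)\right) = 3 - \left(1 + \frac{3 \left(X + o\right)}{2 X}\right) = 2 - \frac{3 \left(X + o\right)}{2 X}$)
$\left(\left(3 \left(-4\right) + 6\right) + K{\left(\left(-1\right) 1,2 \right)}\right) 136 = \left(\left(3 \left(-4\right) + 6\right) + \frac{\left(-1\right) 1 - 6}{2 \left(\left(-1\right) 1\right)}\right) 136 = \left(\left(-12 + 6\right) + \frac{-1 - 6}{2 \left(-1\right)}\right) 136 = \left(-6 + \frac{1}{2} \left(-1\right) \left(-7\right)\right) 136 = \left(-6 + \frac{7}{2}\right) 136 = \left(- \frac{5}{2}\right) 136 = -340$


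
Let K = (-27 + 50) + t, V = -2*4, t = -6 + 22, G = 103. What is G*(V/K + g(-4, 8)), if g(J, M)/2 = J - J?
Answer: -824/39 ≈ -21.128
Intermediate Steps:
g(J, M) = 0 (g(J, M) = 2*(J - J) = 2*0 = 0)
t = 16
V = -8
K = 39 (K = (-27 + 50) + 16 = 23 + 16 = 39)
G*(V/K + g(-4, 8)) = 103*(-8/39 + 0) = 103*(-8/39) = -824/39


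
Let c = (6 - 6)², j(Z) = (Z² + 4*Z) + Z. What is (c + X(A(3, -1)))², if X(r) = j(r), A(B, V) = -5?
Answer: 0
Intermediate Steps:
j(Z) = Z² + 5*Z
c = 0 (c = 0² = 0)
X(r) = r*(5 + r)
(c + X(A(3, -1)))² = (0 - 5*(5 - 5))² = (0 - 5*0)² = (0 + 0)² = 0² = 0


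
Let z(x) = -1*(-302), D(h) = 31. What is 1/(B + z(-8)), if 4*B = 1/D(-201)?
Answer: 124/37449 ≈ 0.0033112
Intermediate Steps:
z(x) = 302
B = 1/124 (B = (¼)/31 = (¼)*(1/31) = 1/124 ≈ 0.0080645)
1/(B + z(-8)) = 1/(1/124 + 302) = 1/(37449/124) = 124/37449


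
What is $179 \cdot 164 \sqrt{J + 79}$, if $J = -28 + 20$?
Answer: $29356 \sqrt{71} \approx 2.4736 \cdot 10^{5}$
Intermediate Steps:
$J = -8$
$179 \cdot 164 \sqrt{J + 79} = 179 \cdot 164 \sqrt{-8 + 79} = 29356 \sqrt{71}$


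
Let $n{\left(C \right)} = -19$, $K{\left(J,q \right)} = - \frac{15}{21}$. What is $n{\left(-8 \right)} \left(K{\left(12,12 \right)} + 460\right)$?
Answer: $- \frac{61085}{7} \approx -8726.4$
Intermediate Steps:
$K{\left(J,q \right)} = - \frac{5}{7}$ ($K{\left(J,q \right)} = \left(-15\right) \frac{1}{21} = - \frac{5}{7}$)
$n{\left(-8 \right)} \left(K{\left(12,12 \right)} + 460\right) = - 19 \left(- \frac{5}{7} + 460\right) = \left(-19\right) \frac{3215}{7} = - \frac{61085}{7}$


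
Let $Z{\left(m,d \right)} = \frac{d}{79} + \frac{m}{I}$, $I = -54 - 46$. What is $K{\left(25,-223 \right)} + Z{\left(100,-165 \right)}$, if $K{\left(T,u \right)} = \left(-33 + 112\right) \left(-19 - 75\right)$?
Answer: $- \frac{586898}{79} \approx -7429.1$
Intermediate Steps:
$K{\left(T,u \right)} = -7426$ ($K{\left(T,u \right)} = 79 \left(-94\right) = -7426$)
$I = -100$
$Z{\left(m,d \right)} = - \frac{m}{100} + \frac{d}{79}$ ($Z{\left(m,d \right)} = \frac{d}{79} + \frac{m}{-100} = d \frac{1}{79} + m \left(- \frac{1}{100}\right) = \frac{d}{79} - \frac{m}{100} = - \frac{m}{100} + \frac{d}{79}$)
$K{\left(25,-223 \right)} + Z{\left(100,-165 \right)} = -7426 + \left(\left(- \frac{1}{100}\right) 100 + \frac{1}{79} \left(-165\right)\right) = -7426 - \frac{244}{79} = - \frac{586898}{79}$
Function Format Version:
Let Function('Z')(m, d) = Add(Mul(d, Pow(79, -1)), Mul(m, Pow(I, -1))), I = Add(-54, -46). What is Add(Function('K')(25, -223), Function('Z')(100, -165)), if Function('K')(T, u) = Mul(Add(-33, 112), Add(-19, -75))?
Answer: Rational(-586898, 79) ≈ -7429.1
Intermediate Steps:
Function('K')(T, u) = -7426 (Function('K')(T, u) = Mul(79, -94) = -7426)
I = -100
Function('Z')(m, d) = Add(Mul(Rational(-1, 100), m), Mul(Rational(1, 79), d)) (Function('Z')(m, d) = Add(Mul(d, Pow(79, -1)), Mul(m, Pow(-100, -1))) = Add(Mul(d, Rational(1, 79)), Mul(m, Rational(-1, 100))) = Add(Mul(Rational(1, 79), d), Mul(Rational(-1, 100), m)) = Add(Mul(Rational(-1, 100), m), Mul(Rational(1, 79), d)))
Add(Function('K')(25, -223), Function('Z')(100, -165)) = Add(-7426, Add(Mul(Rational(-1, 100), 100), Mul(Rational(1, 79), -165))) = Add(-7426, Add(-1, Rational(-165, 79))) = Add(-7426, Rational(-244, 79)) = Rational(-586898, 79)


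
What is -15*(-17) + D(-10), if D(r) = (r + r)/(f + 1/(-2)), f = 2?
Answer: 725/3 ≈ 241.67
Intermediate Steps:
D(r) = 4*r/3 (D(r) = (r + r)/(2 + 1/(-2)) = (2*r)/(2 - ½) = (2*r)/(3/2) = (2*r)*(⅔) = 4*r/3)
-15*(-17) + D(-10) = -15*(-17) + (4/3)*(-10) = 255 - 40/3 = 725/3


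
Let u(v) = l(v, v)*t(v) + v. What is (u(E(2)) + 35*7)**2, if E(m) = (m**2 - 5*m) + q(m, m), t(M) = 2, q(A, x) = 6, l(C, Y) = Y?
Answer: 60025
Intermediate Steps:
E(m) = 6 + m**2 - 5*m (E(m) = (m**2 - 5*m) + 6 = 6 + m**2 - 5*m)
u(v) = 3*v (u(v) = v*2 + v = 2*v + v = 3*v)
(u(E(2)) + 35*7)**2 = (3*(6 + 2**2 - 5*2) + 35*7)**2 = (3*(6 + 4 - 10) + 245)**2 = (3*0 + 245)**2 = (0 + 245)**2 = 245**2 = 60025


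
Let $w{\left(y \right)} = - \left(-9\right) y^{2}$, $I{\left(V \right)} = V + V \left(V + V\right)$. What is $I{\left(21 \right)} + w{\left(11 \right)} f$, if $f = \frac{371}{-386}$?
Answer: $- \frac{55461}{386} \approx -143.68$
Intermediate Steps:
$I{\left(V \right)} = V + 2 V^{2}$ ($I{\left(V \right)} = V + V 2 V = V + 2 V^{2}$)
$f = - \frac{371}{386}$ ($f = 371 \left(- \frac{1}{386}\right) = - \frac{371}{386} \approx -0.96114$)
$w{\left(y \right)} = 9 y^{2}$
$I{\left(21 \right)} + w{\left(11 \right)} f = 21 \left(1 + 2 \cdot 21\right) + 9 \cdot 11^{2} \left(- \frac{371}{386}\right) = 21 \left(1 + 42\right) + 9 \cdot 121 \left(- \frac{371}{386}\right) = 21 \cdot 43 + 1089 \left(- \frac{371}{386}\right) = 903 - \frac{404019}{386} = - \frac{55461}{386}$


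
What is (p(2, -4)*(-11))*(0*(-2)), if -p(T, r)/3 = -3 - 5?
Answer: 0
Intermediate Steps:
p(T, r) = 24 (p(T, r) = -3*(-3 - 5) = -3*(-8) = 24)
(p(2, -4)*(-11))*(0*(-2)) = (24*(-11))*(0*(-2)) = -264*0 = 0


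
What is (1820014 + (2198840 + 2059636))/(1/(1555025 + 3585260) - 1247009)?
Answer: -15622585484825/3204990828782 ≈ -4.8745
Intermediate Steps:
(1820014 + (2198840 + 2059636))/(1/(1555025 + 3585260) - 1247009) = (1820014 + 4258476)/(1/5140285 - 1247009) = 6078490/(1/5140285 - 1247009) = 6078490/(-6409981657564/5140285) = 6078490*(-5140285/6409981657564) = -15622585484825/3204990828782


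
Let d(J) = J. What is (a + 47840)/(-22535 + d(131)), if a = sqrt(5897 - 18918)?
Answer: -11960/5601 - I*sqrt(13021)/22404 ≈ -2.1353 - 0.0050933*I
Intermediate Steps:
a = I*sqrt(13021) (a = sqrt(-13021) = I*sqrt(13021) ≈ 114.11*I)
(a + 47840)/(-22535 + d(131)) = (I*sqrt(13021) + 47840)/(-22535 + 131) = (47840 + I*sqrt(13021))/(-22404) = (47840 + I*sqrt(13021))*(-1/22404) = -11960/5601 - I*sqrt(13021)/22404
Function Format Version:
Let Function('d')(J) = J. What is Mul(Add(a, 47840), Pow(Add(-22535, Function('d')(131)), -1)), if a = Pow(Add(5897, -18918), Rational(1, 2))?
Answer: Add(Rational(-11960, 5601), Mul(Rational(-1, 22404), I, Pow(13021, Rational(1, 2)))) ≈ Add(-2.1353, Mul(-0.0050933, I))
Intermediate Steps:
a = Mul(I, Pow(13021, Rational(1, 2))) (a = Pow(-13021, Rational(1, 2)) = Mul(I, Pow(13021, Rational(1, 2))) ≈ Mul(114.11, I))
Mul(Add(a, 47840), Pow(Add(-22535, Function('d')(131)), -1)) = Mul(Add(Mul(I, Pow(13021, Rational(1, 2))), 47840), Pow(Add(-22535, 131), -1)) = Mul(Add(47840, Mul(I, Pow(13021, Rational(1, 2)))), Pow(-22404, -1)) = Mul(Add(47840, Mul(I, Pow(13021, Rational(1, 2)))), Rational(-1, 22404)) = Add(Rational(-11960, 5601), Mul(Rational(-1, 22404), I, Pow(13021, Rational(1, 2))))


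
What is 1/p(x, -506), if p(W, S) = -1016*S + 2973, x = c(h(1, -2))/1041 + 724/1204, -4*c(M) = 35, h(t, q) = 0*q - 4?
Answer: 1/517069 ≈ 1.9340e-6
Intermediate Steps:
h(t, q) = -4 (h(t, q) = 0 - 4 = -4)
c(M) = -35/4 (c(M) = -¼*35 = -35/4)
x = 743149/1253364 (x = -35/4/1041 + 724/1204 = -35/4*1/1041 + 724*(1/1204) = -35/4164 + 181/301 = 743149/1253364 ≈ 0.59292)
p(W, S) = 2973 - 1016*S
1/p(x, -506) = 1/(2973 - 1016*(-506)) = 1/(2973 + 514096) = 1/517069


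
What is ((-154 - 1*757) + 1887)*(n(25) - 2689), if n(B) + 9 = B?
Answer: -2608848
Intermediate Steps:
n(B) = -9 + B
((-154 - 1*757) + 1887)*(n(25) - 2689) = ((-154 - 1*757) + 1887)*((-9 + 25) - 2689) = ((-154 - 757) + 1887)*(16 - 2689) = (-911 + 1887)*(-2673) = 976*(-2673) = -2608848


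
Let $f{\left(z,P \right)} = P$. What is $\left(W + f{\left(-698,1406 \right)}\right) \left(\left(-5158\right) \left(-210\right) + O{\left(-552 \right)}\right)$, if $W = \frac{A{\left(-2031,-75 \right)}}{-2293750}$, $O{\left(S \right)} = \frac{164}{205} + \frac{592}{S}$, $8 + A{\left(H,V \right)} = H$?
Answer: $\frac{602589138765385117}{395671875} \approx 1.523 \cdot 10^{9}$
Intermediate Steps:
$A{\left(H,V \right)} = -8 + H$
$O{\left(S \right)} = \frac{4}{5} + \frac{592}{S}$ ($O{\left(S \right)} = 164 \cdot \frac{1}{205} + \frac{592}{S} = \frac{4}{5} + \frac{592}{S}$)
$W = \frac{2039}{2293750}$ ($W = \frac{-8 - 2031}{-2293750} = \left(-2039\right) \left(- \frac{1}{2293750}\right) = \frac{2039}{2293750} \approx 0.00088894$)
$\left(W + f{\left(-698,1406 \right)}\right) \left(\left(-5158\right) \left(-210\right) + O{\left(-552 \right)}\right) = \left(\frac{2039}{2293750} + 1406\right) \left(\left(-5158\right) \left(-210\right) + \left(\frac{4}{5} + \frac{592}{-552}\right)\right) = \frac{3225014539 \left(1083180 + \left(\frac{4}{5} + 592 \left(- \frac{1}{552}\right)\right)\right)}{2293750} = \frac{3225014539 \left(1083180 + \left(\frac{4}{5} - \frac{74}{69}\right)\right)}{2293750} = \frac{3225014539 \left(1083180 - \frac{94}{345}\right)}{2293750} = \frac{3225014539}{2293750} \cdot \frac{373697006}{345} = \frac{602589138765385117}{395671875}$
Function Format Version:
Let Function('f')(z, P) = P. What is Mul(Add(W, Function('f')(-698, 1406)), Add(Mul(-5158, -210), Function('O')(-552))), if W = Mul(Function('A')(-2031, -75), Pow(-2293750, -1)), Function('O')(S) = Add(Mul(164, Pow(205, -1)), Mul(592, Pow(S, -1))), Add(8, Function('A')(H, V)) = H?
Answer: Rational(602589138765385117, 395671875) ≈ 1.5230e+9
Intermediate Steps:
Function('A')(H, V) = Add(-8, H)
Function('O')(S) = Add(Rational(4, 5), Mul(592, Pow(S, -1))) (Function('O')(S) = Add(Mul(164, Rational(1, 205)), Mul(592, Pow(S, -1))) = Add(Rational(4, 5), Mul(592, Pow(S, -1))))
W = Rational(2039, 2293750) (W = Mul(Add(-8, -2031), Pow(-2293750, -1)) = Mul(-2039, Rational(-1, 2293750)) = Rational(2039, 2293750) ≈ 0.00088894)
Mul(Add(W, Function('f')(-698, 1406)), Add(Mul(-5158, -210), Function('O')(-552))) = Mul(Add(Rational(2039, 2293750), 1406), Add(Mul(-5158, -210), Add(Rational(4, 5), Mul(592, Pow(-552, -1))))) = Mul(Rational(3225014539, 2293750), Add(1083180, Add(Rational(4, 5), Mul(592, Rational(-1, 552))))) = Mul(Rational(3225014539, 2293750), Add(1083180, Add(Rational(4, 5), Rational(-74, 69)))) = Mul(Rational(3225014539, 2293750), Add(1083180, Rational(-94, 345))) = Mul(Rational(3225014539, 2293750), Rational(373697006, 345)) = Rational(602589138765385117, 395671875)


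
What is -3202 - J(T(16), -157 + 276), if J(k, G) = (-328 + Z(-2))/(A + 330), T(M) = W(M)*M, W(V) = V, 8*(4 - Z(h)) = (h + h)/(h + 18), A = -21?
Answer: -31651009/9888 ≈ -3201.0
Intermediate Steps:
Z(h) = 4 - h/(4*(18 + h)) (Z(h) = 4 - (h + h)/(8*(h + 18)) = 4 - 2*h/(8*(18 + h)) = 4 - h/(4*(18 + h)))
T(M) = M**2 (T(M) = M*M = M**2)
J(k, G) = -10367/9888 (J(k, G) = (-328 + 3*(96 + 5*(-2))/(4*(18 - 2)))/(-21 + 330) = (-328 + (3/4)*(96 - 10)/16)/309 = (-328 + (3/4)*(1/16)*86)*(1/309) = (-328 + 129/32)*(1/309) = -10367/32*1/309 = -10367/9888)
-3202 - J(T(16), -157 + 276) = -3202 - 1*(-10367/9888) = -3202 + 10367/9888 = -31651009/9888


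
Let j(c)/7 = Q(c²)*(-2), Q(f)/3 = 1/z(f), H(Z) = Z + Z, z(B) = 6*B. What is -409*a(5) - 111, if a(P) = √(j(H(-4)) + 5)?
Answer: -111 - 409*√313/8 ≈ -1015.5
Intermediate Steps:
H(Z) = 2*Z
Q(f) = 1/(2*f) (Q(f) = 3/((6*f)) = 3*(1/(6*f)) = 1/(2*f))
j(c) = -7/c² (j(c) = 7*((1/(2*(c²)))*(-2)) = 7*((1/(2*c²))*(-2)) = 7*(-1/c²) = -7/c²)
a(P) = √313/8 (a(P) = √(-7/(2*(-4))² + 5) = √(-7/(-8)² + 5) = √(-7*1/64 + 5) = √(-7/64 + 5) = √(313/64) = √313/8)
-409*a(5) - 111 = -409*√313/8 - 111 = -111 - 409*√313/8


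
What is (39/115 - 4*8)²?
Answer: 13256881/13225 ≈ 1002.4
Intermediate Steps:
(39/115 - 4*8)² = (39*(1/115) - 32)² = (39/115 - 32)² = (-3641/115)² = 13256881/13225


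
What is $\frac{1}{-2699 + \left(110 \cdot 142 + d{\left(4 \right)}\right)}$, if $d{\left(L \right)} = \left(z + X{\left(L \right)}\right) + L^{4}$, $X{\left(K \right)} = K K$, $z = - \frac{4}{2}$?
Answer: $\frac{1}{13191} \approx 7.5809 \cdot 10^{-5}$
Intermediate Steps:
$z = -2$ ($z = \left(-4\right) \frac{1}{2} = -2$)
$X{\left(K \right)} = K^{2}$
$d{\left(L \right)} = -2 + L^{2} + L^{4}$ ($d{\left(L \right)} = \left(-2 + L^{2}\right) + L^{4} = -2 + L^{2} + L^{4}$)
$\frac{1}{-2699 + \left(110 \cdot 142 + d{\left(4 \right)}\right)} = \frac{1}{-2699 + \left(110 \cdot 142 + \left(-2 + 4^{2} + 4^{4}\right)\right)} = \frac{1}{-2699 + \left(15620 + \left(-2 + 16 + 256\right)\right)} = \frac{1}{-2699 + \left(15620 + 270\right)} = \frac{1}{-2699 + 15890} = \frac{1}{13191}$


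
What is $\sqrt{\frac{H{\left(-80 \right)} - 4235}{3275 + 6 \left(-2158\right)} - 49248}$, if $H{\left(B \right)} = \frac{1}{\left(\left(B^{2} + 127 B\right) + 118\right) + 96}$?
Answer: $\frac{i \sqrt{6437867971416403226}}{11433486} \approx 221.92 i$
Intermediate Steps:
$H{\left(B \right)} = \frac{1}{214 + B^{2} + 127 B}$ ($H{\left(B \right)} = \frac{1}{\left(118 + B^{2} + 127 B\right) + 96} = \frac{1}{214 + B^{2} + 127 B}$)
$\sqrt{\frac{H{\left(-80 \right)} - 4235}{3275 + 6 \left(-2158\right)} - 49248} = \sqrt{\frac{\frac{1}{214 + \left(-80\right)^{2} + 127 \left(-80\right)} - 4235}{3275 + 6 \left(-2158\right)} - 49248} = \sqrt{\frac{\frac{1}{214 + 6400 - 10160} - 4235}{3275 - 12948} - 49248} = \sqrt{\frac{\frac{1}{-3546} - 4235}{-9673} - 49248} = \sqrt{\left(- \frac{1}{3546} - 4235\right) \left(- \frac{1}{9673}\right) - 49248} = \sqrt{\left(- \frac{15017311}{3546}\right) \left(- \frac{1}{9673}\right) - 49248} = \sqrt{\frac{15017311}{34300458} - 49248} = \sqrt{- \frac{1689213938273}{34300458}} = \frac{i \sqrt{6437867971416403226}}{11433486}$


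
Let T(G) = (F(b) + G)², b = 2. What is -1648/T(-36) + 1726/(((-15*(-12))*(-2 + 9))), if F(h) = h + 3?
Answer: -208897/605430 ≈ -0.34504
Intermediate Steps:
F(h) = 3 + h
T(G) = (5 + G)² (T(G) = ((3 + 2) + G)² = (5 + G)²)
-1648/T(-36) + 1726/(((-15*(-12))*(-2 + 9))) = -1648/(5 - 36)² + 1726/(((-15*(-12))*(-2 + 9))) = -1648/((-31)²) + 1726/((180*7)) = -1648/961 + 1726/1260 = -1648*1/961 + 1726*(1/1260) = -1648/961 + 863/630 = -208897/605430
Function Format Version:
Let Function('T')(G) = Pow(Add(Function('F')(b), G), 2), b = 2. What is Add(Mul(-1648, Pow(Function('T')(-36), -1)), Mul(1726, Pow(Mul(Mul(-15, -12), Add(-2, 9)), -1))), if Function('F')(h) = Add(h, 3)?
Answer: Rational(-208897, 605430) ≈ -0.34504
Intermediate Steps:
Function('F')(h) = Add(3, h)
Function('T')(G) = Pow(Add(5, G), 2) (Function('T')(G) = Pow(Add(Add(3, 2), G), 2) = Pow(Add(5, G), 2))
Add(Mul(-1648, Pow(Function('T')(-36), -1)), Mul(1726, Pow(Mul(Mul(-15, -12), Add(-2, 9)), -1))) = Add(Mul(-1648, Pow(Pow(Add(5, -36), 2), -1)), Mul(1726, Pow(Mul(Mul(-15, -12), Add(-2, 9)), -1))) = Add(Mul(-1648, Pow(Pow(-31, 2), -1)), Mul(1726, Pow(Mul(180, 7), -1))) = Add(Mul(-1648, Pow(961, -1)), Mul(1726, Pow(1260, -1))) = Add(Mul(-1648, Rational(1, 961)), Mul(1726, Rational(1, 1260))) = Add(Rational(-1648, 961), Rational(863, 630)) = Rational(-208897, 605430)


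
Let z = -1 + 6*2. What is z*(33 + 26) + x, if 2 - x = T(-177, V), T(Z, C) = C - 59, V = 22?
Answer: 688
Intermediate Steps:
z = 11 (z = -1 + 12 = 11)
T(Z, C) = -59 + C
x = 39 (x = 2 - (-59 + 22) = 2 - 1*(-37) = 2 + 37 = 39)
z*(33 + 26) + x = 11*(33 + 26) + 39 = 11*59 + 39 = 649 + 39 = 688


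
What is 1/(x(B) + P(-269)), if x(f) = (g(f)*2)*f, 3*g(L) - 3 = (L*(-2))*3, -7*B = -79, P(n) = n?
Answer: -49/37039 ≈ -0.0013229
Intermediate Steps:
B = 79/7 (B = -⅐*(-79) = 79/7 ≈ 11.286)
g(L) = 1 - 2*L (g(L) = 1 + ((L*(-2))*3)/3 = 1 + (-2*L*3)/3 = 1 + (-6*L)/3 = 1 - 2*L)
x(f) = f*(2 - 4*f) (x(f) = ((1 - 2*f)*2)*f = (2 - 4*f)*f = f*(2 - 4*f))
1/(x(B) + P(-269)) = 1/(2*(79/7)*(1 - 2*79/7) - 269) = 1/(2*(79/7)*(1 - 158/7) - 269) = 1/(2*(79/7)*(-151/7) - 269) = 1/(-23858/49 - 269) = 1/(-37039/49) = -49/37039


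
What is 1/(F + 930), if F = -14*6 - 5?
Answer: 1/841 ≈ 0.0011891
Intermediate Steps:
F = -89 (F = -2*42 - 5 = -84 - 5 = -89)
1/(F + 930) = 1/(-89 + 930) = 1/841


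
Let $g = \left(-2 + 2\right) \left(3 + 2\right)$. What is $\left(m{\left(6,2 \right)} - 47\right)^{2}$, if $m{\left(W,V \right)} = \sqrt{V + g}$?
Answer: $\left(47 - \sqrt{2}\right)^{2} \approx 2078.1$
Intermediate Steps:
$g = 0$ ($g = 0 \cdot 5 = 0$)
$m{\left(W,V \right)} = \sqrt{V}$ ($m{\left(W,V \right)} = \sqrt{V + 0} = \sqrt{V}$)
$\left(m{\left(6,2 \right)} - 47\right)^{2} = \left(\sqrt{2} - 47\right)^{2} = \left(-47 + \sqrt{2}\right)^{2}$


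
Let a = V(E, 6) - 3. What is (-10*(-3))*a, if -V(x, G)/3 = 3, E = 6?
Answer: -360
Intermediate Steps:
V(x, G) = -9 (V(x, G) = -3*3 = -9)
a = -12 (a = -9 - 3 = -12)
(-10*(-3))*a = -10*(-3)*(-12) = 30*(-12) = -360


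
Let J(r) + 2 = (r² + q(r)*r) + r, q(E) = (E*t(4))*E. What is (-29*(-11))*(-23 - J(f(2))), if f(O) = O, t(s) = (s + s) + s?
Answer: -39237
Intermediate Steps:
t(s) = 3*s (t(s) = 2*s + s = 3*s)
q(E) = 12*E² (q(E) = (E*(3*4))*E = (E*12)*E = (12*E)*E = 12*E²)
J(r) = -2 + r + r² + 12*r³ (J(r) = -2 + ((r² + (12*r²)*r) + r) = -2 + ((r² + 12*r³) + r) = -2 + (r + r² + 12*r³) = -2 + r + r² + 12*r³)
(-29*(-11))*(-23 - J(f(2))) = (-29*(-11))*(-23 - (-2 + 2 + 2² + 12*2³)) = 319*(-23 - (-2 + 2 + 4 + 12*8)) = 319*(-23 - (-2 + 2 + 4 + 96)) = 319*(-23 - 1*100) = 319*(-23 - 100) = 319*(-123) = -39237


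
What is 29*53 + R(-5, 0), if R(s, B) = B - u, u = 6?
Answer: 1531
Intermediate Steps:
R(s, B) = -6 + B (R(s, B) = B - 1*6 = B - 6 = -6 + B)
29*53 + R(-5, 0) = 29*53 + (-6 + 0) = 1537 - 6 = 1531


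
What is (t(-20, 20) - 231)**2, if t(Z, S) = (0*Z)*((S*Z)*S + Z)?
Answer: 53361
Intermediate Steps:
t(Z, S) = 0 (t(Z, S) = 0*(Z*S**2 + Z) = 0*(Z + Z*S**2) = 0)
(t(-20, 20) - 231)**2 = (0 - 231)**2 = (-231)**2 = 53361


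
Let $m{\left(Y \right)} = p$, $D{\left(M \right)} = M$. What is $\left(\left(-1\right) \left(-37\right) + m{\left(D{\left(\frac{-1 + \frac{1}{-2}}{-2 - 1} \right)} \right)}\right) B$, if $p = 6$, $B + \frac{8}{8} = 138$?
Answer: $5891$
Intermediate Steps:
$B = 137$ ($B = -1 + 138 = 137$)
$m{\left(Y \right)} = 6$
$\left(\left(-1\right) \left(-37\right) + m{\left(D{\left(\frac{-1 + \frac{1}{-2}}{-2 - 1} \right)} \right)}\right) B = \left(\left(-1\right) \left(-37\right) + 6\right) 137 = \left(37 + 6\right) 137 = 43 \cdot 137 = 5891$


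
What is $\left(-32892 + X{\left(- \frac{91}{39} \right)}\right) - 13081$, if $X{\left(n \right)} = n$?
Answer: $- \frac{137926}{3} \approx -45975.0$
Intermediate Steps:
$\left(-32892 + X{\left(- \frac{91}{39} \right)}\right) - 13081 = \left(-32892 - \frac{91}{39}\right) - 13081 = \left(-32892 - \frac{7}{3}\right) - 13081 = - \frac{98683}{3} - 13081 = - \frac{137926}{3}$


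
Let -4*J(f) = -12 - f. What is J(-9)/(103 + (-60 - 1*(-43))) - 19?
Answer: -6533/344 ≈ -18.991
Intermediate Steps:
J(f) = 3 + f/4 (J(f) = -(-12 - f)/4 = 3 + f/4)
J(-9)/(103 + (-60 - 1*(-43))) - 19 = (3 + (¼)*(-9))/(103 + (-60 - 1*(-43))) - 19 = (3 - 9/4)/(103 + (-60 + 43)) - 19 = (¾)/(103 - 17) - 19 = (¾)/86 - 19 = (1/86)*(¾) - 19 = 3/344 - 19 = -6533/344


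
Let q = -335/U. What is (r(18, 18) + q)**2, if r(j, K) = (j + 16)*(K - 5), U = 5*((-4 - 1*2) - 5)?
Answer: 24295041/121 ≈ 2.0079e+5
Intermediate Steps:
U = -55 (U = 5*((-4 - 2) - 5) = 5*(-6 - 5) = 5*(-11) = -55)
r(j, K) = (-5 + K)*(16 + j) (r(j, K) = (16 + j)*(-5 + K) = (-5 + K)*(16 + j))
q = 67/11 (q = -335/(-55) = -335*(-1/55) = 67/11 ≈ 6.0909)
(r(18, 18) + q)**2 = ((-80 - 5*18 + 16*18 + 18*18) + 67/11)**2 = ((-80 - 90 + 288 + 324) + 67/11)**2 = (442 + 67/11)**2 = (4929/11)**2 = 24295041/121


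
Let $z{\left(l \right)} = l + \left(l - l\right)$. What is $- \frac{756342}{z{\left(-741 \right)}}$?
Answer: $\frac{252114}{247} \approx 1020.7$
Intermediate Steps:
$z{\left(l \right)} = l$ ($z{\left(l \right)} = l + 0 = l$)
$- \frac{756342}{z{\left(-741 \right)}} = - \frac{756342}{-741} = \left(-756342\right) \left(- \frac{1}{741}\right) = \frac{252114}{247}$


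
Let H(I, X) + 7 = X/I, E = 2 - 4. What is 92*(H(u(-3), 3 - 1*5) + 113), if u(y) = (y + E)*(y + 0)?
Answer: 146096/15 ≈ 9739.7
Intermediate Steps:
E = -2
u(y) = y*(-2 + y) (u(y) = (y - 2)*(y + 0) = (-2 + y)*y = y*(-2 + y))
H(I, X) = -7 + X/I
92*(H(u(-3), 3 - 1*5) + 113) = 92*((-7 + (3 - 1*5)/((-3*(-2 - 3)))) + 113) = 92*((-7 + (3 - 5)/((-3*(-5)))) + 113) = 92*((-7 - 2/15) + 113) = 92*(-107/15 + 113) = 92*(1588/15) = 146096/15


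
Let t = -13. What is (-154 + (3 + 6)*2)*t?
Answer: 1768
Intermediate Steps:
(-154 + (3 + 6)*2)*t = (-154 + (3 + 6)*2)*(-13) = (-154 + 9*2)*(-13) = (-154 + 18)*(-13) = -136*(-13) = 1768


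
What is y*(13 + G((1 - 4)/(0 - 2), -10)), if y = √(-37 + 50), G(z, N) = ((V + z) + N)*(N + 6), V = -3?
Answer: 59*√13 ≈ 212.73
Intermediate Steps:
G(z, N) = (6 + N)*(-3 + N + z) (G(z, N) = ((-3 + z) + N)*(N + 6) = (-3 + N + z)*(6 + N) = (6 + N)*(-3 + N + z))
y = √13 ≈ 3.6056
y*(13 + G((1 - 4)/(0 - 2), -10)) = √13*(13 + (-18 + (-10)² + 3*(-10) + 6*((1 - 4)/(0 - 2)) - 10*(1 - 4)/(0 - 2))) = √13*(13 + (-18 + 100 - 30 + 6*(-3/(-2)) - (-30)/(-2))) = √13*(13 + (-18 + 100 - 30 + 6*(-3*(-½)) - (-30)*(-1)/2)) = √13*(13 + (-18 + 100 - 30 + 6*(3/2) - 10*3/2)) = √13*(13 + (-18 + 100 - 30 + 9 - 15)) = √13*(13 + 46) = √13*59 = 59*√13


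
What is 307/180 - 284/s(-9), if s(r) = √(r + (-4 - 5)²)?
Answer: 307/180 - 71*√2/3 ≈ -31.764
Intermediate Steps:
s(r) = √(81 + r) (s(r) = √(r + (-9)²) = √(r + 81) = √(81 + r))
307/180 - 284/s(-9) = 307/180 - 284/√(81 - 9) = 307*(1/180) - 284*√2/12 = 307/180 - 284*√2/12 = 307/180 - 71*√2/3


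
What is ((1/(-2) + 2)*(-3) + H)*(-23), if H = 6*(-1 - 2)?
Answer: 1035/2 ≈ 517.50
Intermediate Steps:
H = -18 (H = 6*(-3) = -18)
((1/(-2) + 2)*(-3) + H)*(-23) = ((1/(-2) + 2)*(-3) - 18)*(-23) = ((-½ + 2)*(-3) - 18)*(-23) = ((3/2)*(-3) - 18)*(-23) = (-9/2 - 18)*(-23) = -45/2*(-23) = 1035/2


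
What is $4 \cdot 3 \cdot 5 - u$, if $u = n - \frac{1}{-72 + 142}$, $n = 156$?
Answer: $- \frac{6719}{70} \approx -95.986$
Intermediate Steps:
$u = \frac{10919}{70}$ ($u = 156 - \frac{1}{-72 + 142} = 156 - \frac{1}{70} = \frac{10919}{70} \approx 155.99$)
$4 \cdot 3 \cdot 5 - u = 4 \cdot 3 \cdot 5 - \frac{10919}{70} = 12 \cdot 5 - \frac{10919}{70} = 60 - \frac{10919}{70} = - \frac{6719}{70}$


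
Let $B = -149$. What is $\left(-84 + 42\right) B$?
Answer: $6258$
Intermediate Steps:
$\left(-84 + 42\right) B = \left(-84 + 42\right) \left(-149\right) = \left(-42\right) \left(-149\right) = 6258$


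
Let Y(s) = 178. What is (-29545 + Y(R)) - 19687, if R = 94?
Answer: -49054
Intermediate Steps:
(-29545 + Y(R)) - 19687 = (-29545 + 178) - 19687 = -29367 - 19687 = -49054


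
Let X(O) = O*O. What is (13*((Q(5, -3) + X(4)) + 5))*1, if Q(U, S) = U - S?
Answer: 377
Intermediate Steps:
X(O) = O**2
(13*((Q(5, -3) + X(4)) + 5))*1 = (13*(((5 - 1*(-3)) + 4**2) + 5))*1 = (13*(((5 + 3) + 16) + 5))*1 = (13*((8 + 16) + 5))*1 = (13*(24 + 5))*1 = (13*29)*1 = 377*1 = 377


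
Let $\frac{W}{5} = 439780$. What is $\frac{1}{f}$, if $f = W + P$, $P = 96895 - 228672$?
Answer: $\frac{1}{2067123} \approx 4.8376 \cdot 10^{-7}$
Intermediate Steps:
$W = 2198900$ ($W = 5 \cdot 439780 = 2198900$)
$P = -131777$
$f = 2067123$ ($f = 2198900 - 131777 = 2067123$)
$\frac{1}{f} = \frac{1}{2067123}$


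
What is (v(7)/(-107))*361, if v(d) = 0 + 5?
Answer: -1805/107 ≈ -16.869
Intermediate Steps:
v(d) = 5
(v(7)/(-107))*361 = (5/(-107))*361 = (5*(-1/107))*361 = -5/107*361 = -1805/107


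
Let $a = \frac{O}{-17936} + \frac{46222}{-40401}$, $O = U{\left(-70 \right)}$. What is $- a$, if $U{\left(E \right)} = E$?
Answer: $\frac{413104861}{362316168} \approx 1.1402$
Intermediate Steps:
$O = -70$
$a = - \frac{413104861}{362316168}$ ($a = - \frac{70}{-17936} + \frac{46222}{-40401} = \left(-70\right) \left(- \frac{1}{17936}\right) + 46222 \left(- \frac{1}{40401}\right) = \frac{35}{8968} - \frac{46222}{40401} = - \frac{413104861}{362316168} \approx -1.1402$)
$- a = \left(-1\right) \left(- \frac{413104861}{362316168}\right) = \frac{413104861}{362316168}$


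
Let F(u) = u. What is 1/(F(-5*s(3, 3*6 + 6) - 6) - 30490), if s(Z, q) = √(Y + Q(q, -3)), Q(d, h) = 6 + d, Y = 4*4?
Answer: -15248/465002433 + 5*√46/930004866 ≈ -3.2755e-5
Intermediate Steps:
Y = 16
s(Z, q) = √(22 + q) (s(Z, q) = √(16 + (6 + q)) = √(22 + q))
1/(F(-5*s(3, 3*6 + 6) - 6) - 30490) = 1/((-5*√(22 + (3*6 + 6)) - 6) - 30490) = 1/((-5*√(22 + (18 + 6)) - 6) - 30490) = 1/((-5*√(22 + 24) - 6) - 30490) = 1/((-5*√46 - 6) - 30490) = 1/((-6 - 5*√46) - 30490) = 1/(-30496 - 5*√46)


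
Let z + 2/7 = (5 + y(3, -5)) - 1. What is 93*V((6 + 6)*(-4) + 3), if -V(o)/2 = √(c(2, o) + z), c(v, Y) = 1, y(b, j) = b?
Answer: -558*√42/7 ≈ -516.61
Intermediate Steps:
z = 47/7 (z = -2/7 + ((5 + 3) - 1) = -2/7 + (8 - 1) = -2/7 + 7 = 47/7 ≈ 6.7143)
V(o) = -6*√42/7 (V(o) = -2*√(1 + 47/7) = -6*√42/7)
93*V((6 + 6)*(-4) + 3) = 93*(-6*√42/7) = -558*√42/7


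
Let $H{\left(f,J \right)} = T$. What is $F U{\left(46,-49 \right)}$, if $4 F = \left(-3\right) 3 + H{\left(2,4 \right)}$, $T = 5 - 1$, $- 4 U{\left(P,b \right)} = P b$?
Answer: $- \frac{5635}{8} \approx -704.38$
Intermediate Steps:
$U{\left(P,b \right)} = - \frac{P b}{4}$
$T = 4$ ($T = 5 - 1 = 4$)
$H{\left(f,J \right)} = 4$
$F = - \frac{5}{4}$ ($F = \frac{\left(-3\right) 3 + 4}{4} = \frac{-9 + 4}{4} = \frac{1}{4} \left(-5\right) = - \frac{5}{4} \approx -1.25$)
$F U{\left(46,-49 \right)} = - \frac{5 \left(\left(- \frac{1}{4}\right) 46 \left(-49\right)\right)}{4} = \left(- \frac{5}{4}\right) \frac{1127}{2} = - \frac{5635}{8}$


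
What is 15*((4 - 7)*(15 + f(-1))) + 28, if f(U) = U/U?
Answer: -692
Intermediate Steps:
f(U) = 1
15*((4 - 7)*(15 + f(-1))) + 28 = 15*((4 - 7)*(15 + 1)) + 28 = 15*(-3*16) + 28 = 15*(-48) + 28 = -720 + 28 = -692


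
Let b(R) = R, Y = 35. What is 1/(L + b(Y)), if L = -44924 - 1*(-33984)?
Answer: -1/10905 ≈ -9.1701e-5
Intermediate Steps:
L = -10940 (L = -44924 + 33984 = -10940)
1/(L + b(Y)) = 1/(-10940 + 35) = 1/(-10905) = -1/10905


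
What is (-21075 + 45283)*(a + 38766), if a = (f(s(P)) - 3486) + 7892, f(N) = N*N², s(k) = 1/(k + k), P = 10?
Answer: 522553889513/500 ≈ 1.0451e+9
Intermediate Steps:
s(k) = 1/(2*k)
f(N) = N³
a = 35248001/8000 (a = (((½)/10)³ - 3486) + 7892 = (((½)*(⅒))³ - 3486) + 7892 = ((1/20)³ - 3486) + 7892 = (1/8000 - 3486) + 7892 = -27887999/8000 + 7892 = 35248001/8000 ≈ 4406.0)
(-21075 + 45283)*(a + 38766) = (-21075 + 45283)*(35248001/8000 + 38766) = 24208*(345376001/8000) = 522553889513/500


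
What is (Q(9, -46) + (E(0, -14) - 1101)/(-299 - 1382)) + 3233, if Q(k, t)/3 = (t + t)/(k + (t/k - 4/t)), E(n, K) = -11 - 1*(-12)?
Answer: 4377602287/1383463 ≈ 3164.2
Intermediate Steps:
E(n, K) = 1 (E(n, K) = -11 + 12 = 1)
Q(k, t) = 6*t/(k - 4/t + t/k) (Q(k, t) = 3*((t + t)/(k + (t/k - 4/t))) = 3*((2*t)/(k + (-4/t + t/k))) = 3*((2*t)/(k - 4/t + t/k)) = 3*(2*t/(k - 4/t + t/k)) = 6*t/(k - 4/t + t/k))
(Q(9, -46) + (E(0, -14) - 1101)/(-299 - 1382)) + 3233 = (6*9*(-46)²/((-46)² - 4*9 - 46*9²) + (1 - 1101)/(-299 - 1382)) + 3233 = (6*9*2116/(2116 - 36 - 46*81) - 1100/(-1681)) + 3233 = (6*9*2116/(2116 - 36 - 3726) - 1100*(-1/1681)) + 3233 = (6*9*2116/(-1646) + 1100/1681) + 3233 = (6*9*2116*(-1/1646) + 1100/1681) + 3233 = (-57132/823 + 1100/1681) + 3233 = -95133592/1383463 + 3233 = 4377602287/1383463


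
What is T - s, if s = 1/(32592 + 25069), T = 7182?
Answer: 414121301/57661 ≈ 7182.0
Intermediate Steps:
s = 1/57661 ≈ 1.7343e-5
T - s = 7182 - 1*1/57661 = 7182 - 1/57661 = 414121301/57661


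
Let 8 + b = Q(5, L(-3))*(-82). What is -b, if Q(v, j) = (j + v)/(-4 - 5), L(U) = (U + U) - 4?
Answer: 482/9 ≈ 53.556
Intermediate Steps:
L(U) = -4 + 2*U (L(U) = 2*U - 4 = -4 + 2*U)
Q(v, j) = -j/9 - v/9 (Q(v, j) = (j + v)/(-9) = (j + v)*(-⅑) = -j/9 - v/9)
b = -482/9 (b = -8 + (-(-4 + 2*(-3))/9 - ⅑*5)*(-82) = -8 + (-(-4 - 6)/9 - 5/9)*(-82) = -8 + (-⅑*(-10) - 5/9)*(-82) = -8 + (10/9 - 5/9)*(-82) = -8 + (5/9)*(-82) = -8 - 410/9 = -482/9 ≈ -53.556)
-b = -1*(-482/9) = 482/9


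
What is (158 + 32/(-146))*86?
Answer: 990548/73 ≈ 13569.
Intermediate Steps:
(158 + 32/(-146))*86 = (158 + 32*(-1/146))*86 = (158 - 16/73)*86 = (11518/73)*86 = 990548/73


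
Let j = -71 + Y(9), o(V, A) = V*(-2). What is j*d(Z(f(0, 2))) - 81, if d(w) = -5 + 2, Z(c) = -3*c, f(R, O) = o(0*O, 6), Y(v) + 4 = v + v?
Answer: 90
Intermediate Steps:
Y(v) = -4 + 2*v (Y(v) = -4 + (v + v) = -4 + 2*v)
o(V, A) = -2*V
f(R, O) = 0 (f(R, O) = -0*O = -2*0 = 0)
d(w) = -3
j = -57 (j = -71 + (-4 + 2*9) = -71 + (-4 + 18) = -71 + 14 = -57)
j*d(Z(f(0, 2))) - 81 = -57*(-3) - 81 = 171 - 81 = 90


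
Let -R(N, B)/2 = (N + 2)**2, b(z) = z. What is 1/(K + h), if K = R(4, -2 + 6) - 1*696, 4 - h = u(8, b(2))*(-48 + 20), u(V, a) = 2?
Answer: -1/708 ≈ -0.0014124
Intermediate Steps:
R(N, B) = -2*(2 + N)**2 (R(N, B) = -2*(N + 2)**2 = -2*(2 + N)**2)
h = 60 (h = 4 - 2*(-48 + 20) = 4 - 2*(-28) = 4 - 1*(-56) = 4 + 56 = 60)
K = -768 (K = -2*(2 + 4)**2 - 1*696 = -2*6**2 - 696 = -2*36 - 696 = -72 - 696 = -768)
1/(K + h) = 1/(-768 + 60) = 1/(-708) = -1/708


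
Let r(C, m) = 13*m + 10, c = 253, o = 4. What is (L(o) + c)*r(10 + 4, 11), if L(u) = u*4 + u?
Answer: 41769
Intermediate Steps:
L(u) = 5*u (L(u) = 4*u + u = 5*u)
r(C, m) = 10 + 13*m
(L(o) + c)*r(10 + 4, 11) = (5*4 + 253)*(10 + 13*11) = (20 + 253)*(10 + 143) = 273*153 = 41769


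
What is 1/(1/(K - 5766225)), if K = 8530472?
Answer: 2764247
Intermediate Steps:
1/(1/(K - 5766225)) = 1/(1/(8530472 - 5766225)) = 1/(1/2764247) = 2764247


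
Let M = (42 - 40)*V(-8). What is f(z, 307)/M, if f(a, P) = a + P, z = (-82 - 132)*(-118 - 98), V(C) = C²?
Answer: 46531/128 ≈ 363.52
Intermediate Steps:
z = 46224 (z = -214*(-216) = 46224)
f(a, P) = P + a
M = 128 (M = (42 - 40)*(-8)² = 2*64 = 128)
f(z, 307)/M = (307 + 46224)/128 = 46531*(1/128) = 46531/128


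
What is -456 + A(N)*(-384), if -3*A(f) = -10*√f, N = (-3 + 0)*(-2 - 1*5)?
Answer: -456 - 1280*√21 ≈ -6321.7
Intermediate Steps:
N = 21 (N = -3*(-2 - 5) = -3*(-7) = 21)
A(f) = 10*√f/3 (A(f) = -(-10)*√f/3 = 10*√f/3)
-456 + A(N)*(-384) = -456 + (10*√21/3)*(-384) = -456 - 1280*√21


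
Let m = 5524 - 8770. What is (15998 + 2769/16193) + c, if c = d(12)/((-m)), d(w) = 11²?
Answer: 840905470571/52562478 ≈ 15998.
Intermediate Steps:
d(w) = 121
m = -3246
c = 121/3246 (c = 121/((-1*(-3246))) = 121/3246 ≈ 0.037277)
(15998 + 2769/16193) + c = (15998 + 2769/16193) + 121/3246 = 259058383/16193 + 121/3246 = 840905470571/52562478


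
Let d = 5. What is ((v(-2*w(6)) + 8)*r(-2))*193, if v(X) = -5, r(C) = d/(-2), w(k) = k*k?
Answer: -2895/2 ≈ -1447.5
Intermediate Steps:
w(k) = k²
r(C) = -5/2 (r(C) = 5/(-2) = 5*(-½) = -5/2)
((v(-2*w(6)) + 8)*r(-2))*193 = ((-5 + 8)*(-5/2))*193 = (3*(-5/2))*193 = -15/2*193 = -2895/2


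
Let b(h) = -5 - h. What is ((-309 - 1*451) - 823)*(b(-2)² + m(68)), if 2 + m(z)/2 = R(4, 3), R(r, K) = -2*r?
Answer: 17413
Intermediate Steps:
m(z) = -20 (m(z) = -4 + 2*(-2*4) = -4 + 2*(-8) = -4 - 16 = -20)
((-309 - 1*451) - 823)*(b(-2)² + m(68)) = ((-309 - 1*451) - 823)*((-5 - 1*(-2))² - 20) = ((-309 - 451) - 823)*((-5 + 2)² - 20) = (-760 - 823)*((-3)² - 20) = -1583*(9 - 20) = -1583*(-11) = 17413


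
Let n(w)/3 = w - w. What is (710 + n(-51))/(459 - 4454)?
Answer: -142/799 ≈ -0.17772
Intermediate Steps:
n(w) = 0 (n(w) = 3*(w - w) = 3*0 = 0)
(710 + n(-51))/(459 - 4454) = (710 + 0)/(459 - 4454) = 710/(-3995) = 710*(-1/3995) = -142/799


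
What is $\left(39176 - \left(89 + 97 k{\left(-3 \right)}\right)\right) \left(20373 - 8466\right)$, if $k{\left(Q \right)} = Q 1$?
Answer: $468873846$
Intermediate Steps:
$k{\left(Q \right)} = Q$
$\left(39176 - \left(89 + 97 k{\left(-3 \right)}\right)\right) \left(20373 - 8466\right) = \left(39176 - -202\right) \left(20373 - 8466\right) = \left(39176 + \left(291 - 89\right)\right) 11907 = \left(39176 + 202\right) 11907 = 39378 \cdot 11907 = 468873846$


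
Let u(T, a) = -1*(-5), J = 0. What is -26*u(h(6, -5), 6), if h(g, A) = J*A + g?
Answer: -130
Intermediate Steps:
h(g, A) = g (h(g, A) = 0*A + g = 0 + g = g)
u(T, a) = 5
-26*u(h(6, -5), 6) = -26*5 = -130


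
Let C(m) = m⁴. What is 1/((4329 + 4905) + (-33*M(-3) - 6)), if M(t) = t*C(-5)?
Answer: 1/71103 ≈ 1.4064e-5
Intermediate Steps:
M(t) = 625*t (M(t) = t*(-5)⁴ = t*625 = 625*t)
1/((4329 + 4905) + (-33*M(-3) - 6)) = 1/((4329 + 4905) + (-20625*(-3) - 6)) = 1/(9234 + (-33*(-1875) - 6)) = 1/(9234 + (61875 - 6)) = 1/(9234 + 61869) = 1/71103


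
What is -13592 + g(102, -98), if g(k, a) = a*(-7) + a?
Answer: -13004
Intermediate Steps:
g(k, a) = -6*a (g(k, a) = -7*a + a = -6*a)
-13592 + g(102, -98) = -13592 - 6*(-98) = -13592 + 588 = -13004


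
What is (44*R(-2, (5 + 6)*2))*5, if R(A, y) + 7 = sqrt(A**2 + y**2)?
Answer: -1540 + 440*sqrt(122) ≈ 3320.0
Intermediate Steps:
R(A, y) = -7 + sqrt(A**2 + y**2)
(44*R(-2, (5 + 6)*2))*5 = (44*(-7 + sqrt((-2)**2 + ((5 + 6)*2)**2)))*5 = (44*(-7 + sqrt(4 + (11*2)**2)))*5 = (44*(-7 + sqrt(4 + 22**2)))*5 = (44*(-7 + sqrt(4 + 484)))*5 = (44*(-7 + sqrt(488)))*5 = (44*(-7 + 2*sqrt(122)))*5 = (-308 + 88*sqrt(122))*5 = -1540 + 440*sqrt(122)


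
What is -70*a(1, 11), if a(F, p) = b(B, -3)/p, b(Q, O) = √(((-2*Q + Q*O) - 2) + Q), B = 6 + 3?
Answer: -70*I*√38/11 ≈ -39.228*I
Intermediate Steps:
B = 9
b(Q, O) = √(-2 - Q + O*Q) (b(Q, O) = √(((-2*Q + O*Q) - 2) + Q) = √((-2 - 2*Q + O*Q) + Q) = √(-2 - Q + O*Q))
a(F, p) = I*√38/p (a(F, p) = √(-2 - 1*9 - 3*9)/p = √(-2 - 9 - 27)/p = √(-38)/p = (I*√38)/p = I*√38/p)
-70*a(1, 11) = -70*I*√38/11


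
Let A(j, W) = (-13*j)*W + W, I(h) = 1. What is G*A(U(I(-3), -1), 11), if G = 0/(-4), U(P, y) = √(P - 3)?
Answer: 0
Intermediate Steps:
U(P, y) = √(-3 + P)
A(j, W) = W - 13*W*j (A(j, W) = -13*W*j + W = W - 13*W*j)
G = 0 (G = 0*(-¼) = 0)
G*A(U(I(-3), -1), 11) = 0*(11*(1 - 13*√(-3 + 1))) = 0*(11*(1 - 13*I*√2)) = 0*(11 - 143*I*√2) = 0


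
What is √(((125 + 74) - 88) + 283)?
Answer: √394 ≈ 19.849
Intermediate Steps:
√(((125 + 74) - 88) + 283) = √((199 - 88) + 283) = √(111 + 283) = √394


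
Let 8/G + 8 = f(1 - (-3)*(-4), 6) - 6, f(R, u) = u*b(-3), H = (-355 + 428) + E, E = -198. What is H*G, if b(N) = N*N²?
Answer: 125/22 ≈ 5.6818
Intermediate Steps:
b(N) = N³
H = -125 (H = (-355 + 428) - 198 = 73 - 198 = -125)
f(R, u) = -27*u (f(R, u) = u*(-3)³ = u*(-27) = -27*u)
G = -1/22 (G = 8/(-8 + (-27*6 - 6)) = 8/(-8 + (-162 - 6)) = 8/(-8 - 168) = 8/(-176) = 8*(-1/176) = -1/22 ≈ -0.045455)
H*G = -125*(-1/22) = 125/22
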